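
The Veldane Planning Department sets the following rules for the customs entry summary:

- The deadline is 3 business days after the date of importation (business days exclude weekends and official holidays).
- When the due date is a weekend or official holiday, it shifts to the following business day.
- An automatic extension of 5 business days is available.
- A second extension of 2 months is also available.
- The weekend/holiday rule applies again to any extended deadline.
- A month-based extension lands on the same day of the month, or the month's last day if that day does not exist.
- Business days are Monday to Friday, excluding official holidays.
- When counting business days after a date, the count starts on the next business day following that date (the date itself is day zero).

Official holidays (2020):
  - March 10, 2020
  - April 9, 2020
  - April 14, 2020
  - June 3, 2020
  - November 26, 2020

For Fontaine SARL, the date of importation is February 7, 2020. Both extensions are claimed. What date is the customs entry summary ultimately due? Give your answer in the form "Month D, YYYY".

Starting the day after February 7, 2020 and counting 3 business days lands on February 12, 2020.
February 12, 2020 (Wednesday) is already a business day.
Counting 5 further business days from February 12, 2020 reaches February 19, 2020.
February 19, 2020 (Wednesday) is already a business day.
Applying the 2 months extension: 2 months after February 19, 2020 is April 19, 2020.
April 19, 2020 is a Sunday, so it moves to the next business day, April 20, 2020 (Monday).
Final deadline: April 20, 2020.

April 20, 2020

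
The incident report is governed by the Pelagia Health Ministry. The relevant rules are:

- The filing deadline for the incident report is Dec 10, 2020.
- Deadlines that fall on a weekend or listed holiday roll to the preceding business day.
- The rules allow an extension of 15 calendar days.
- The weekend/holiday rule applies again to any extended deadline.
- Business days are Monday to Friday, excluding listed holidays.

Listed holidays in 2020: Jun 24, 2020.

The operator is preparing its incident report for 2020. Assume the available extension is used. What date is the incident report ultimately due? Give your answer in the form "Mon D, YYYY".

The statutory due date is Dec 10, 2020.
Dec 10, 2020 is a Thursday and not a listed holiday, so it stands.
With the 15-day extension, Dec 10, 2020 becomes Dec 25, 2020.
Dec 25, 2020 falls on a Friday, which is a business day, so no adjustment is needed.
Final deadline: Dec 25, 2020.

Dec 25, 2020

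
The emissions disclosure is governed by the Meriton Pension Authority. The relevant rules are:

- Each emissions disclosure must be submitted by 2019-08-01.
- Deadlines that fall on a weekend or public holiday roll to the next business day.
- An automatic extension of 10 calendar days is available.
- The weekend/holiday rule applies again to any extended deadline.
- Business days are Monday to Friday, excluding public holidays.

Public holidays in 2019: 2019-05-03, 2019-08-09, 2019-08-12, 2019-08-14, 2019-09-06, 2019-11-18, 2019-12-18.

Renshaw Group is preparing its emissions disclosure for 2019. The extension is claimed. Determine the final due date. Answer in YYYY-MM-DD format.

The stated deadline is 2019-08-01.
2019-08-01 is a Thursday and not a listed holiday, so it stands.
The 10-calendar-day extension moves the deadline from 2019-08-01 to 2019-08-11.
2019-08-11 is a Sunday, so it moves to the next business day, 2019-08-13 (Tuesday).
The final due date is 2019-08-13.

2019-08-13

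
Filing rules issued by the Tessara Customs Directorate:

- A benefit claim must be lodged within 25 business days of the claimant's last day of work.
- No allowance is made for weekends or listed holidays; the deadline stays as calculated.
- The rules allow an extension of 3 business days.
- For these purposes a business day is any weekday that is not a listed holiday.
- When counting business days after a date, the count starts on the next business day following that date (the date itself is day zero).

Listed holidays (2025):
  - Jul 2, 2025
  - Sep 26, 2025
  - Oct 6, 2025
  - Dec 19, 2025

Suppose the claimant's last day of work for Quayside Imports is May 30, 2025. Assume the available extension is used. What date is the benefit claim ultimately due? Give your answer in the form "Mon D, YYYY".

Jul 10, 2025

25 business days after May 30, 2025, excluding weekends and holidays, is Jul 7, 2025.
No adjustment is made for weekends or holidays, so Jul 7, 2025 stands.
Counting 3 further business days from Jul 7, 2025 reaches Jul 10, 2025.
No adjustment is made for weekends or holidays, so Jul 10, 2025 stands.
The final due date is Jul 10, 2025.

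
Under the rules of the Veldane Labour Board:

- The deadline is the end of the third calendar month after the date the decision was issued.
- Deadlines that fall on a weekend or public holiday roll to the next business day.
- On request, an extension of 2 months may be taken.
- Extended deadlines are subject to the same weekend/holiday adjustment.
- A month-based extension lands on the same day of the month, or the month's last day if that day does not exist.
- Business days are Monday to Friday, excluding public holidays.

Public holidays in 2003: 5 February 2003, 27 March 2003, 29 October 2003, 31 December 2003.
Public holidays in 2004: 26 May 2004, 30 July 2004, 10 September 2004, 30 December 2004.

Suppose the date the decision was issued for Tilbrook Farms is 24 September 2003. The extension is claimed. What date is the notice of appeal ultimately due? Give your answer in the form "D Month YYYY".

The third month after 24 September 2003 is December 2003, whose last day is 31 December 2003.
31 December 2003 is a listed holiday, so it moves to the next business day, 1 January 2004 (Thursday).
Add 2 months to 1 January 2004: 1 March 2004.
1 March 2004 (Monday) is already a business day.
The final due date is 1 March 2004.

1 March 2004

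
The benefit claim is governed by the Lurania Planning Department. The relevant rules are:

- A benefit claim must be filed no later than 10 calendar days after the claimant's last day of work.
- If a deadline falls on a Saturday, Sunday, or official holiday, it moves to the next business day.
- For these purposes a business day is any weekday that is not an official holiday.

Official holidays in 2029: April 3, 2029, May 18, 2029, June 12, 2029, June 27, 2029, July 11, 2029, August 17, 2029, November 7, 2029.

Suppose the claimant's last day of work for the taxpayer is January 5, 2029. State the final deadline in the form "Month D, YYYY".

From January 5, 2029, 10 calendar days later is January 15, 2029.
January 15, 2029 is a Monday and not a listed holiday, so it stands.
So the filing is due January 15, 2029.

January 15, 2029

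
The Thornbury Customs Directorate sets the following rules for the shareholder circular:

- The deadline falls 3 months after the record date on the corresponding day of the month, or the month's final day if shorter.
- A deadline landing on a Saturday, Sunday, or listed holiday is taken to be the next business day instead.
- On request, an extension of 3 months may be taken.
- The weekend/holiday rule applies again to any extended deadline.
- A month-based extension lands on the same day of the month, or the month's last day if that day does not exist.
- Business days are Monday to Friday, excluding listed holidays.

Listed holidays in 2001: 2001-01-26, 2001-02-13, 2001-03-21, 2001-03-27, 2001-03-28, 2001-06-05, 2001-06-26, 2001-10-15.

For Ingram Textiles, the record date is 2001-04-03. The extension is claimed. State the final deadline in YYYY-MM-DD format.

3 months from 2001-04-03 is 2001-07-03.
2001-07-03 (Tuesday) is already a business day.
The 3 months extension carries 2001-07-03 to 2001-10-03.
2001-10-03 falls on a Wednesday, which is a business day, so no adjustment is needed.
The final due date is 2001-10-03.

2001-10-03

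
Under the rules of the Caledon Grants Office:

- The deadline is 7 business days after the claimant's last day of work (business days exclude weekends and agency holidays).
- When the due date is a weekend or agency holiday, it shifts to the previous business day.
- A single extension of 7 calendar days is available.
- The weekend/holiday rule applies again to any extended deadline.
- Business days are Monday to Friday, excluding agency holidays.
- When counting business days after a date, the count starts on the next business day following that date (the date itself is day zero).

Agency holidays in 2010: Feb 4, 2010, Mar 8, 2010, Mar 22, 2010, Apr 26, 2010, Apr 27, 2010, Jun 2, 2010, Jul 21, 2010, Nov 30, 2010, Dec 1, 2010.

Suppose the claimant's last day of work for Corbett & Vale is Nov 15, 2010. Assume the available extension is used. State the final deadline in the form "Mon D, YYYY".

Nov 29, 2010

Counting 7 business days after Nov 15, 2010 (skipping weekends and listed holidays) reaches Nov 24, 2010.
Nov 24, 2010 (Wednesday) is already a business day.
The 7-calendar-day extension moves the deadline from Nov 24, 2010 to Dec 1, 2010.
Dec 1, 2010 is a listed holiday, so it moves to the preceding business day, Nov 29, 2010 (Monday).
So the filing is due Nov 29, 2010.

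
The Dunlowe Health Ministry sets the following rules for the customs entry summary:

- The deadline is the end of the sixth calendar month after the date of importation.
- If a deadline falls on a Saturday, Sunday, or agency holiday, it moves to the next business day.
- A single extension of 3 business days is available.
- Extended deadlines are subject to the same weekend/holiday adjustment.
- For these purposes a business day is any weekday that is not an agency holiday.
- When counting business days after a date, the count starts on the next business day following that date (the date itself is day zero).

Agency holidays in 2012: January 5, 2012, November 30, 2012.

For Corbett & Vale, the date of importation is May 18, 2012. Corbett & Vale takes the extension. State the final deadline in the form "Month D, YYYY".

December 6, 2012

The sixth month after May 18, 2012 is November 2012, whose last day is November 30, 2012.
November 30, 2012 is a listed holiday, so it moves to the next business day, December 3, 2012 (Monday).
The 3-business-day extension runs from December 3, 2012 to December 6, 2012.
Since December 6, 2012 is a Thursday and not a holiday, the date is unchanged.
Final deadline: December 6, 2012.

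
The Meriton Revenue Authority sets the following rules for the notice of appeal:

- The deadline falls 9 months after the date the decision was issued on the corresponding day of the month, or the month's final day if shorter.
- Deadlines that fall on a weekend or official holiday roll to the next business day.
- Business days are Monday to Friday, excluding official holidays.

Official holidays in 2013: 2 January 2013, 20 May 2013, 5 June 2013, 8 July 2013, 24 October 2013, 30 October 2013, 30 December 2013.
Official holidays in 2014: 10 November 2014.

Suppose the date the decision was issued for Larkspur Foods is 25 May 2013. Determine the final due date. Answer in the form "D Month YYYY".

9 months after 25 May 2013, on the same day of the month, is 25 February 2014.
25 February 2014 is a Tuesday and not a listed holiday, so it stands.
So the filing is due 25 February 2014.

25 February 2014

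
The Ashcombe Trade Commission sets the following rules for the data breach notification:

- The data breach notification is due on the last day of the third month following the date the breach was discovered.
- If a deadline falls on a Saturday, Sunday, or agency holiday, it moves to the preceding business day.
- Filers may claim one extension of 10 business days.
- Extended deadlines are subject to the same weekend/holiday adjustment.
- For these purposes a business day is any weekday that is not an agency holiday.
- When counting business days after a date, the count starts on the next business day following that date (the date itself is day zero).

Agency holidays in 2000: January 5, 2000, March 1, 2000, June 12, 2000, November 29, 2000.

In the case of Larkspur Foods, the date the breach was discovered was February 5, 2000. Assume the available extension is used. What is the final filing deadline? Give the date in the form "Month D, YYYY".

June 15, 2000

3 months after February 5, 2000 falls in May 2000; the last day of that month is May 31, 2000.
May 31, 2000 falls on a Wednesday, which is a business day, so no adjustment is needed.
The 10-business-day extension runs from May 31, 2000 to June 15, 2000.
June 15, 2000 (Thursday) is already a business day.
The final due date is June 15, 2000.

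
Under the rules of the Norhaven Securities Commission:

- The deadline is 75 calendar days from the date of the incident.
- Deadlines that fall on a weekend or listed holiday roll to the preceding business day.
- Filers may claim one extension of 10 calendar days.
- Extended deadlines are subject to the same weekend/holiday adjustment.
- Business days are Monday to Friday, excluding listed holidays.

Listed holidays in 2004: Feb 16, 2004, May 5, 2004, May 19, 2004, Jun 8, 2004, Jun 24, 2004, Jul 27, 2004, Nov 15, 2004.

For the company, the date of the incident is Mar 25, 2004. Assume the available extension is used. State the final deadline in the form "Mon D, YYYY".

Trigger date Mar 25, 2004 + 75 calendar days = Jun 8, 2004.
Jun 8, 2004 falls on a listed holiday. Rolling to the preceding business day gives Jun 7, 2004, a Monday.
Applying the 10-calendar-day extension: Jun 7, 2004 + 10 days = Jun 17, 2004.
Since Jun 17, 2004 is a Thursday and not a holiday, the date is unchanged.
Final deadline: Jun 17, 2004.

Jun 17, 2004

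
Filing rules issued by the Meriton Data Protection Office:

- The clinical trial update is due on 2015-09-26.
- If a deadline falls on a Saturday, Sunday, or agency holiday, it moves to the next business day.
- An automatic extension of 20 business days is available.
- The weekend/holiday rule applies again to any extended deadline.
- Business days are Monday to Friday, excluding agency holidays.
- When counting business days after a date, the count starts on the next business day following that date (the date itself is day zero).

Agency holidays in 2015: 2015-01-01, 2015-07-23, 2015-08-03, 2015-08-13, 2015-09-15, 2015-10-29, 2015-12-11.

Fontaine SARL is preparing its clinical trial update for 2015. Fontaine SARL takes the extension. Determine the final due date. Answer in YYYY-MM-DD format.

The statutory due date is 2015-09-26.
2015-09-26 is a Saturday, so it moves to the next business day, 2015-09-28 (Monday).
Counting 20 further business days from 2015-09-28 reaches 2015-10-26.
2015-10-26 (Monday) is already a business day.
Deadline: 2015-10-26.

2015-10-26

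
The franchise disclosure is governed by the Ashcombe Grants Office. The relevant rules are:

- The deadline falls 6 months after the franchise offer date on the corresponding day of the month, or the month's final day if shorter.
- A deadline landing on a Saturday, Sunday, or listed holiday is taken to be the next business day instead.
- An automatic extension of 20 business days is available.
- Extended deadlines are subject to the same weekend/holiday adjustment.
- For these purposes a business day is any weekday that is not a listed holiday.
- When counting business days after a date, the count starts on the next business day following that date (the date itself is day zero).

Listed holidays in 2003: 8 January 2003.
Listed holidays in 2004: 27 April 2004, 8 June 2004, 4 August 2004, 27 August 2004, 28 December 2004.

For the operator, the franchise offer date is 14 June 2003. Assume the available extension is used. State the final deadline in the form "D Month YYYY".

6 months after 14 June 2003, on the same day of the month, is 14 December 2003.
14 December 2003 falls on a Sunday. Rolling to the next business day gives 15 December 2003, a Monday.
Applying the 20-business-day extension: 20 business days after 15 December 2003 is 12 January 2004.
12 January 2004 is a Monday and not a listed holiday, so it stands.
The final due date is 12 January 2004.

12 January 2004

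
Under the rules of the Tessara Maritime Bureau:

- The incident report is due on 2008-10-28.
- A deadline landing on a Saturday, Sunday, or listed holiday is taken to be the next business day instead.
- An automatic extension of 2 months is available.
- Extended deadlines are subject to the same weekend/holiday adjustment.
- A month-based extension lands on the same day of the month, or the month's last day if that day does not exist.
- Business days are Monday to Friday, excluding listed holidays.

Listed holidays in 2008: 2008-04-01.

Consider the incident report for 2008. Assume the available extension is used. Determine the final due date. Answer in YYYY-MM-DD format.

Start from the fixed due date, 2008-10-28.
Since 2008-10-28 is a Tuesday and not a holiday, the date is unchanged.
The 2 months extension carries 2008-10-28 to 2008-12-28.
Because 2008-12-28 is a Sunday, the deadline becomes 2008-12-29 (Monday).
So the filing is due 2008-12-29.

2008-12-29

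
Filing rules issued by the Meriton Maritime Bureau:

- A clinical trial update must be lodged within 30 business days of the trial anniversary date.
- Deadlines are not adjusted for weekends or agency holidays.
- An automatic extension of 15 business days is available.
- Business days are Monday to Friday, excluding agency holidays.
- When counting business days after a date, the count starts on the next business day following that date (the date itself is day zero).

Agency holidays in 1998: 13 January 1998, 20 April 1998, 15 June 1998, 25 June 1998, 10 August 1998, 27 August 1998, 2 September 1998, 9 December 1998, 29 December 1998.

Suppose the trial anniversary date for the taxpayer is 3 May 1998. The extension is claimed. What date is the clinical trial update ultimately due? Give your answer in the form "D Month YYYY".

Starting the day after 3 May 1998 and counting 30 business days lands on 12 June 1998.
No adjustment is made for weekends or holidays, so 12 June 1998 stands.
Counting 15 further business days from 12 June 1998 reaches 7 July 1998.
7 July 1998 is a Tuesday; no weekend or holiday adjustment applies.
Deadline: 7 July 1998.

7 July 1998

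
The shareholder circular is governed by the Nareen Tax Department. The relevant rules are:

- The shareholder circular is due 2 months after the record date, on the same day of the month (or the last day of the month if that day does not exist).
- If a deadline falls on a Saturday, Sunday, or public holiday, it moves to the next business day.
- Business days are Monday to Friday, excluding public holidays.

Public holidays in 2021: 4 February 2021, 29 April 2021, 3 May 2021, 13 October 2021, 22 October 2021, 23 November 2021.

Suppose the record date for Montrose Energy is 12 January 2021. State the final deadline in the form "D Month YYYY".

12 March 2021

2 months from 12 January 2021 is 12 March 2021.
12 March 2021 (Friday) is already a business day.
The final due date is 12 March 2021.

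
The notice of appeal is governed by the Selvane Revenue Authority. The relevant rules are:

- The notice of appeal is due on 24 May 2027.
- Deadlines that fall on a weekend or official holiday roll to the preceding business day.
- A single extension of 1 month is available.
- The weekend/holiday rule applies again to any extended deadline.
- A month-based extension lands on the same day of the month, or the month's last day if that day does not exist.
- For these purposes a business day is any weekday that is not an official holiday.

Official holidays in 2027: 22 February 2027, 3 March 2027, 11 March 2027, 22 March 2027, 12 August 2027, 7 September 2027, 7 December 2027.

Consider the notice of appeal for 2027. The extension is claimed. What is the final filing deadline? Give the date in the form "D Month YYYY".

24 June 2027

Start from the fixed due date, 24 May 2027.
24 May 2027 falls on a Monday, which is a business day, so no adjustment is needed.
The 1 month extension carries 24 May 2027 to 24 June 2027.
24 June 2027 falls on a Thursday, which is a business day, so no adjustment is needed.
Deadline: 24 June 2027.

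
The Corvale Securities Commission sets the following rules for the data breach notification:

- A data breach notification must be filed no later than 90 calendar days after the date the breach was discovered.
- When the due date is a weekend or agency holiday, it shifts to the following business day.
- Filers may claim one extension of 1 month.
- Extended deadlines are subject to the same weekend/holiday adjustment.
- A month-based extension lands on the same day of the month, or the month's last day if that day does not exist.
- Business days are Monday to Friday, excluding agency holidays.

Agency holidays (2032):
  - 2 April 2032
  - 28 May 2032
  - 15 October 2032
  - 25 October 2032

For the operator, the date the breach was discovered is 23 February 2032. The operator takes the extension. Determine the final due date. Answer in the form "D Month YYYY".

24 June 2032

Adding 90 calendar days to 23 February 2032 gives 23 May 2032.
23 May 2032 is a Sunday; the next business day is 24 May 2032 (Monday).
The 1 month extension carries 24 May 2032 to 24 June 2032.
Since 24 June 2032 is a Thursday and not a holiday, the date is unchanged.
Deadline: 24 June 2032.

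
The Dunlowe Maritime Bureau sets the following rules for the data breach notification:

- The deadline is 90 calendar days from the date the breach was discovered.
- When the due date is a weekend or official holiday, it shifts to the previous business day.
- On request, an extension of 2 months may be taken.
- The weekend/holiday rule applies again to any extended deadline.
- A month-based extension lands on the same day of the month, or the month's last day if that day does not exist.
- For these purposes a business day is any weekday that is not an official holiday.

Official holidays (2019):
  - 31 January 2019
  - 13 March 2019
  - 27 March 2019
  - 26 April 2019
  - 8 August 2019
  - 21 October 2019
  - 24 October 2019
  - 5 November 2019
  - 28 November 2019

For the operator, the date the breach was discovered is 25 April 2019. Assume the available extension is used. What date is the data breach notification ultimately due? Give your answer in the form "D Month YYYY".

Adding 90 calendar days to 25 April 2019 gives 24 July 2019.
24 July 2019 is a Wednesday and not a listed holiday, so it stands.
Applying the 2 months extension: 2 months after 24 July 2019 is 24 September 2019.
24 September 2019 is a Tuesday and not a listed holiday, so it stands.
The final due date is 24 September 2019.

24 September 2019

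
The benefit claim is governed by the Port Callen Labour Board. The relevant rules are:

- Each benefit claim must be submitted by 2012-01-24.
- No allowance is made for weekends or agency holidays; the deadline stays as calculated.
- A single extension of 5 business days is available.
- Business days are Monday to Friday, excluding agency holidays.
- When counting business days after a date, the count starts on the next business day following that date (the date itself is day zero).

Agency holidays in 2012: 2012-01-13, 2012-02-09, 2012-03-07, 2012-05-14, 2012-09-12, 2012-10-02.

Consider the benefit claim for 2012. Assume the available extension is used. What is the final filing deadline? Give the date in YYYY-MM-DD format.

The statutory due date is 2012-01-24.
No adjustment is made for weekends or holidays, so 2012-01-24 stands.
Counting 5 further business days from 2012-01-24 reaches 2012-01-31.
2012-01-31 is a Tuesday; no weekend or holiday adjustment applies.
The final due date is 2012-01-31.

2012-01-31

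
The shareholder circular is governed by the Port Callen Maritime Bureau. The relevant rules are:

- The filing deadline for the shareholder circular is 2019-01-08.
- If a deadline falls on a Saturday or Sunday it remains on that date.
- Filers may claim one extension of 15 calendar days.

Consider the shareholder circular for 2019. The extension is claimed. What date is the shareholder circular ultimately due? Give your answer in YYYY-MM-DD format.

The stated deadline is 2019-01-08.
No adjustment is made for weekends or holidays, so 2019-01-08 stands.
The 15-calendar-day extension moves the deadline from 2019-01-08 to 2019-01-23.
2019-01-23 falls on a Wednesday. The rules make no weekend/holiday allowance, so it remains 2019-01-23.
So the filing is due 2019-01-23.

2019-01-23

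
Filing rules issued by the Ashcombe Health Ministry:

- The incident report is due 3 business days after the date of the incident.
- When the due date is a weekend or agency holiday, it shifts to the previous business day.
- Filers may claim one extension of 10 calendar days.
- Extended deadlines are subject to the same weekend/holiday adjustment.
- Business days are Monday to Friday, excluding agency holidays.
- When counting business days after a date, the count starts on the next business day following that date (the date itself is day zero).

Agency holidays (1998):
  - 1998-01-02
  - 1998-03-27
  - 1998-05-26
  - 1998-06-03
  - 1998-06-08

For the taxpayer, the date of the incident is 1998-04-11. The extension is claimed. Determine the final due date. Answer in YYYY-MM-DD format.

1998-04-24

Counting 3 business days after 1998-04-11 (skipping weekends and listed holidays) reaches 1998-04-15.
1998-04-15 (Wednesday) is already a business day.
The 10-calendar-day extension moves the deadline from 1998-04-15 to 1998-04-25.
1998-04-25 falls on a Saturday. Rolling to the preceding business day gives 1998-04-24, a Friday.
Deadline: 1998-04-24.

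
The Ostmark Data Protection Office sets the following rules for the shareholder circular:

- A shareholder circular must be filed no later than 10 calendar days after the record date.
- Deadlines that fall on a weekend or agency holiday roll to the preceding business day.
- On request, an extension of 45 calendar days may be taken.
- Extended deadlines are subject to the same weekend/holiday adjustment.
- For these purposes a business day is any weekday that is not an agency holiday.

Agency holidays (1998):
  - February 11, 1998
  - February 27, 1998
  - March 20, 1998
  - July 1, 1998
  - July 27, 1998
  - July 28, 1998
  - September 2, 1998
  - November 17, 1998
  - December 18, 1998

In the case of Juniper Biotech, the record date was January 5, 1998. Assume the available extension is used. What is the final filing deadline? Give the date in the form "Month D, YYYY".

February 26, 1998

10 calendar days after January 5, 1998 is January 15, 1998.
January 15, 1998 falls on a Thursday, which is a business day, so no adjustment is needed.
The 45-calendar-day extension moves the deadline from January 15, 1998 to March 1, 1998.
Because March 1, 1998 is a Sunday, the deadline becomes February 26, 1998 (Thursday).
The final due date is February 26, 1998.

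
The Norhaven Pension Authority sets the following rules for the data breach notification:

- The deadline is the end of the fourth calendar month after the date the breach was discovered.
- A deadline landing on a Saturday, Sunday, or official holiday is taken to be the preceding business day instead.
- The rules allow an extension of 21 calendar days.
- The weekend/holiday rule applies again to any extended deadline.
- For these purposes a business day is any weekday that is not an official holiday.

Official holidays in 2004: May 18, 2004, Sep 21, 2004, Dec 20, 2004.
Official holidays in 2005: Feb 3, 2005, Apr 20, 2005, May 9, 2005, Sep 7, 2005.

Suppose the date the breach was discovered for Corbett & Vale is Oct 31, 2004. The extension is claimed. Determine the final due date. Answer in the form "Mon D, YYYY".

4 months after Oct 31, 2004 is February 2005; that month ends on Feb 28, 2005.
Feb 28, 2005 is a Monday and not a listed holiday, so it stands.
Applying the 21-calendar-day extension: Feb 28, 2005 + 21 days = Mar 21, 2005.
Since Mar 21, 2005 is a Monday and not a holiday, the date is unchanged.
So the filing is due Mar 21, 2005.

Mar 21, 2005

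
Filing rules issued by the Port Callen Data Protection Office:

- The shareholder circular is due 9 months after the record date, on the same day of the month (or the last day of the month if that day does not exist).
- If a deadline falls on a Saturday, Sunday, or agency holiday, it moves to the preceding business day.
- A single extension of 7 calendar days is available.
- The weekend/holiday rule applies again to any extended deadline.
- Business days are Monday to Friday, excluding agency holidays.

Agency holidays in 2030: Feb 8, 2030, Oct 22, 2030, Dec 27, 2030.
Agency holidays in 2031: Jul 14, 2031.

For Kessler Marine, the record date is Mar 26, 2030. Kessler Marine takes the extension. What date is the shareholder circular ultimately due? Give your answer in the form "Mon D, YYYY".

9 months from Mar 26, 2030 is Dec 26, 2030.
Dec 26, 2030 is a Thursday and not a listed holiday, so it stands.
Applying the 7-calendar-day extension: Dec 26, 2030 + 7 days = Jan 2, 2031.
Since Jan 2, 2031 is a Thursday and not a holiday, the date is unchanged.
So the filing is due Jan 2, 2031.

Jan 2, 2031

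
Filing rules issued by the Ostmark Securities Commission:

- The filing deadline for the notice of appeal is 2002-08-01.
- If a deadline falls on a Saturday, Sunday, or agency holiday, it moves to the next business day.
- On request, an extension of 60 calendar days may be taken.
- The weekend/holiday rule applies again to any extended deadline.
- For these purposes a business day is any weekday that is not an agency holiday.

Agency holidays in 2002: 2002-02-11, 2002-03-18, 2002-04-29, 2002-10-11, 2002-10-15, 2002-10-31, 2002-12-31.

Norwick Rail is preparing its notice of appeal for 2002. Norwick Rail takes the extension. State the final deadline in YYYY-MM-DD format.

The stated deadline is 2002-08-01.
Since 2002-08-01 is a Thursday and not a holiday, the date is unchanged.
Applying the 60-calendar-day extension: 2002-08-01 + 60 days = 2002-09-30.
2002-09-30 (Monday) is already a business day.
So the filing is due 2002-09-30.

2002-09-30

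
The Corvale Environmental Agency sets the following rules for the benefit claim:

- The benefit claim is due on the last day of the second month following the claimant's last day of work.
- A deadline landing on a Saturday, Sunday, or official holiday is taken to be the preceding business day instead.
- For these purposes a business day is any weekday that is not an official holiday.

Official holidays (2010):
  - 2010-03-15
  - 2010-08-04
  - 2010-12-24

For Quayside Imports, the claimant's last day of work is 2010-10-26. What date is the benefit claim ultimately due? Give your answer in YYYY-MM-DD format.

2010-12-31

2 months after 2010-10-26 is December 2010; that month ends on 2010-12-31.
2010-12-31 is a Friday and not a listed holiday, so it stands.
Final deadline: 2010-12-31.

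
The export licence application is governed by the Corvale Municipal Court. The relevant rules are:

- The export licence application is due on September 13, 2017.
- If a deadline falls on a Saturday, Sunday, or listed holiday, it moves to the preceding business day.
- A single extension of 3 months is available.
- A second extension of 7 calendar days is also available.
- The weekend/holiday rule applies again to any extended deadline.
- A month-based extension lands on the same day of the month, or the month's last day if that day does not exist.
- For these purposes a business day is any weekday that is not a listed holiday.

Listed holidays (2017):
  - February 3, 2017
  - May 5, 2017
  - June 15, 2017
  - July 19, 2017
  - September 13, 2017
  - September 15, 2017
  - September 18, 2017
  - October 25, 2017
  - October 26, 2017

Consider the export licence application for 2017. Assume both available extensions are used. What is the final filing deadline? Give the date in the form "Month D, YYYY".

December 19, 2017

Start from the fixed due date, September 13, 2017.
September 13, 2017 is a listed holiday, so it moves to the preceding business day, September 12, 2017 (Tuesday).
Add 3 months to September 12, 2017: December 12, 2017.
Since December 12, 2017 is a Tuesday and not a holiday, the date is unchanged.
The 7-calendar-day extension moves the deadline from December 12, 2017 to December 19, 2017.
December 19, 2017 (Tuesday) is already a business day.
So the filing is due December 19, 2017.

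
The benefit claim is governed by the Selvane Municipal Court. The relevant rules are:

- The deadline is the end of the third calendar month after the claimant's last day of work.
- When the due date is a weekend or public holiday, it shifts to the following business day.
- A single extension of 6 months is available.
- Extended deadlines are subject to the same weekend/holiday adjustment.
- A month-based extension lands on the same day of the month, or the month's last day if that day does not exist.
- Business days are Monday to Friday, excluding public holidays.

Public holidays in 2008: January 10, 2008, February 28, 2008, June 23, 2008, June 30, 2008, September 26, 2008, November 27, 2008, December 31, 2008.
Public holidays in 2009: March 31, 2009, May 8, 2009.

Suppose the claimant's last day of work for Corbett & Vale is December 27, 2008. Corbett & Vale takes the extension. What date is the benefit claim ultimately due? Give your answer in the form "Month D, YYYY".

3 months after December 27, 2008 is March 2009; that month ends on March 31, 2009.
March 31, 2009 is a listed holiday; the next business day is April 1, 2009 (Wednesday).
The 6 months extension carries April 1, 2009 to October 1, 2009.
Since October 1, 2009 is a Thursday and not a holiday, the date is unchanged.
Deadline: October 1, 2009.

October 1, 2009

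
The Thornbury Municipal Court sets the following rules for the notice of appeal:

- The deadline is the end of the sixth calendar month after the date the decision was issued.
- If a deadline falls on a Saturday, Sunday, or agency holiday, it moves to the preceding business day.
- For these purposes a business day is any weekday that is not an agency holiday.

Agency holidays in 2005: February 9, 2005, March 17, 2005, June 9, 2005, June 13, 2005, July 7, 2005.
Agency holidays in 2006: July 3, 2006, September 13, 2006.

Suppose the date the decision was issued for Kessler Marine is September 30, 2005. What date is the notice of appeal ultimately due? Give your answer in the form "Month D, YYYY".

The sixth month after September 30, 2005 is March 2006, whose last day is March 31, 2006.
March 31, 2006 falls on a Friday, which is a business day, so no adjustment is needed.
The final due date is March 31, 2006.

March 31, 2006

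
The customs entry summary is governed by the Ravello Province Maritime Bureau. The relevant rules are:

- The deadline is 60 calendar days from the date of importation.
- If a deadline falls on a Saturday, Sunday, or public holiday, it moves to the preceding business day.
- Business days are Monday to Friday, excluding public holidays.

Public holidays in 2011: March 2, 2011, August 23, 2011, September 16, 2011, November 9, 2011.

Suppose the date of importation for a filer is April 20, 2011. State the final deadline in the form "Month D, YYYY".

60 calendar days after April 20, 2011 is June 19, 2011.
June 19, 2011 is a Sunday, so it moves to the preceding business day, June 17, 2011 (Friday).
The final due date is June 17, 2011.

June 17, 2011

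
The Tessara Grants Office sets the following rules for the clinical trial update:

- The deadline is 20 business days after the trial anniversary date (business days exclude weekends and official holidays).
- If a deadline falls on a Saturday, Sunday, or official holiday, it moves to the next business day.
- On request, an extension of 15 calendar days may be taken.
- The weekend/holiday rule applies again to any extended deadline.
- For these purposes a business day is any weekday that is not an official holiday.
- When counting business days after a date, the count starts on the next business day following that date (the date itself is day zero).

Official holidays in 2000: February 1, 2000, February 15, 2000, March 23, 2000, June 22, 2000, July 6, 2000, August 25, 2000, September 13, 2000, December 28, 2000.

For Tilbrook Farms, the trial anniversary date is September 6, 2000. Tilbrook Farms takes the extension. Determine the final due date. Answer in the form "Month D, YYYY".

October 20, 2000

20 business days after September 6, 2000, excluding weekends and holidays, is October 5, 2000.
October 5, 2000 (Thursday) is already a business day.
With the 15-day extension, October 5, 2000 becomes October 20, 2000.
Since October 20, 2000 is a Friday and not a holiday, the date is unchanged.
Deadline: October 20, 2000.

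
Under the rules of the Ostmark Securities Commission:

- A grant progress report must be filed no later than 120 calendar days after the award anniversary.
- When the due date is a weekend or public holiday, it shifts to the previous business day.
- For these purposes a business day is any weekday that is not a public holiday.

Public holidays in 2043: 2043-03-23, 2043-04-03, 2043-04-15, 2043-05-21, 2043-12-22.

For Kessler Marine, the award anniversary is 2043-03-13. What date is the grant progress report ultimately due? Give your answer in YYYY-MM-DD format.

Adding 120 calendar days to 2043-03-13 gives 2043-07-11.
2043-07-11 falls on a Saturday. Rolling to the preceding business day gives 2043-07-10, a Friday.
The final due date is 2043-07-10.

2043-07-10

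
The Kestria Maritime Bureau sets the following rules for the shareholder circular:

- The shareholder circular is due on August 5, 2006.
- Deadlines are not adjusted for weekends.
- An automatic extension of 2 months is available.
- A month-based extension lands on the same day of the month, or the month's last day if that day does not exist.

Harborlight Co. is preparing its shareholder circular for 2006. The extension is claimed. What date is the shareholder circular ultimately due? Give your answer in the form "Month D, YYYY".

October 5, 2006

Start from the fixed due date, August 5, 2006.
No adjustment is made for weekends or holidays, so August 5, 2006 stands.
Applying the 2 months extension: 2 months after August 5, 2006 is October 5, 2006.
No adjustment is made for weekends or holidays, so October 5, 2006 stands.
So the filing is due October 5, 2006.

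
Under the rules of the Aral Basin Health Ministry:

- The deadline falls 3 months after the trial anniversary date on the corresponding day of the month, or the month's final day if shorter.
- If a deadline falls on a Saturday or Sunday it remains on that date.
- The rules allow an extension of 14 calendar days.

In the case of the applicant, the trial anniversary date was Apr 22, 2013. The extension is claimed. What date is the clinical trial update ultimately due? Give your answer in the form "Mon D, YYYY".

3 months from Apr 22, 2013 is Jul 22, 2013.
No adjustment is made for weekends or holidays, so Jul 22, 2013 stands.
With the 14-day extension, Jul 22, 2013 becomes Aug 5, 2013.
Aug 5, 2013 is a Monday; no weekend or holiday adjustment applies.
So the filing is due Aug 5, 2013.

Aug 5, 2013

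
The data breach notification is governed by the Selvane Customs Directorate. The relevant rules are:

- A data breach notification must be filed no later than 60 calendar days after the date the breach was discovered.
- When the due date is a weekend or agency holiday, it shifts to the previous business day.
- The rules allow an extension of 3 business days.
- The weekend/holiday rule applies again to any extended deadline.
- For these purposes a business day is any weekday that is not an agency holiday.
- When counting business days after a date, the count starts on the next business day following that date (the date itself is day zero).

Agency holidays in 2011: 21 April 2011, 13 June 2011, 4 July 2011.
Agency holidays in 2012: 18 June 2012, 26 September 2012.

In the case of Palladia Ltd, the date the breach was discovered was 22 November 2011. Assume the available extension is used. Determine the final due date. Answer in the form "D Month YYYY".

From 22 November 2011, 60 calendar days later is 21 January 2012.
Because 21 January 2012 is a Saturday, the deadline becomes 20 January 2012 (Friday).
The 3-business-day extension runs from 20 January 2012 to 25 January 2012.
Since 25 January 2012 is a Wednesday and not a holiday, the date is unchanged.
The final due date is 25 January 2012.

25 January 2012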